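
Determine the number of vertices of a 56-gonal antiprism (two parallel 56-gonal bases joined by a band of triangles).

112

An antiprism on an n-gon has two n-gon caps and 2n triangles: V = 2·56 = 112, E = 4·56 = 224, F = 2·56 + 2 = 114.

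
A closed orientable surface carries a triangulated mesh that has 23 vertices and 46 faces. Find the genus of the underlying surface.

1

Every face is a triangle, so 2E = 3·46 = 138, giving E = 69.
χ = V − E + F = 23 − 69 + 46 = 0.
For a closed orientable surface χ = 2 − 2g, so g = (2 − (0))/2 = 1.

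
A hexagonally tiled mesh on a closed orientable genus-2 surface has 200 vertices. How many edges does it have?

χ = 2 − 2·2 = -2, and every face is a hexagon so 6F = 2E.
V − E + F = -2 with E = 6F/2 gives 200 − (6/2 − 1)·F = -2, so F = 101 and E = 303.

303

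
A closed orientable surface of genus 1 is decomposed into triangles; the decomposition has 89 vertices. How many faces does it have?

χ = 2 − 2·1 = 0, and every face is a triangle so 3F = 2E.
V − E + F = 0 with E = 3F/2 gives 89 − (3/2 − 1)·F = 0, so F = 178 and E = 267.

178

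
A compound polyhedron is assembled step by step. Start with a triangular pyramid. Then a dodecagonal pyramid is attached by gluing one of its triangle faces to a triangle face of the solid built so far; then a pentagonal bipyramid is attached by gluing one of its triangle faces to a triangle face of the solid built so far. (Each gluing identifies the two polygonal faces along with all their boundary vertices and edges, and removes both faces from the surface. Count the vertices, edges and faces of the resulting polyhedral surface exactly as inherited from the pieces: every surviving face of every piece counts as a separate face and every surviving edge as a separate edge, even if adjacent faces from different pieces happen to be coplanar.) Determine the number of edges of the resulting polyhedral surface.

39

A triangular pyramid: V=4, E=6, F=4.
Attach a dodecagonal pyramid (V=13, E=24, F=13) along a 3-gon: merge 3 vertices and 3 edges, delete both glued faces → V=14, E=27, F=15.
Attach a pentagonal bipyramid (V=7, E=15, F=10) along a 3-gon: merge 3 vertices and 3 edges, delete both glued faces → V=18, E=39, F=23.
Check: V − E + F = 18 − 39 + 23 = 2.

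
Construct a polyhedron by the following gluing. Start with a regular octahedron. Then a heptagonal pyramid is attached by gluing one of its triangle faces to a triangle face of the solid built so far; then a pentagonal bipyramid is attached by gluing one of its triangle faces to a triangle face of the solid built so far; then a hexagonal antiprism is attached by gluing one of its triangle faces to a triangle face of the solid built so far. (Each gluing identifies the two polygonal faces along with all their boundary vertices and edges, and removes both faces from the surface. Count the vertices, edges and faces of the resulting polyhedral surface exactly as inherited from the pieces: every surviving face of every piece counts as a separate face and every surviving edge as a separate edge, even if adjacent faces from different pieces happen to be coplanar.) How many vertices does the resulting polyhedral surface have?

A regular octahedron: V=6, E=12, F=8.
Attach a heptagonal pyramid (V=8, E=14, F=8) along a 3-gon: merge 3 vertices and 3 edges, delete both glued faces → V=11, E=23, F=14.
Attach a pentagonal bipyramid (V=7, E=15, F=10) along a 3-gon: merge 3 vertices and 3 edges, delete both glued faces → V=15, E=35, F=22.
Attach a hexagonal antiprism (V=12, E=24, F=14) along a 3-gon: merge 3 vertices and 3 edges, delete both glued faces → V=24, E=56, F=34.
Check: V − E + F = 24 − 56 + 34 = 2.

24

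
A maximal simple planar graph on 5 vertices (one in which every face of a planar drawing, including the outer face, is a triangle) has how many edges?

In a plane triangulation 3F = 2E and V − E + F = 2, so E = 3V − 6 = 3·5 − 6 = 9.

9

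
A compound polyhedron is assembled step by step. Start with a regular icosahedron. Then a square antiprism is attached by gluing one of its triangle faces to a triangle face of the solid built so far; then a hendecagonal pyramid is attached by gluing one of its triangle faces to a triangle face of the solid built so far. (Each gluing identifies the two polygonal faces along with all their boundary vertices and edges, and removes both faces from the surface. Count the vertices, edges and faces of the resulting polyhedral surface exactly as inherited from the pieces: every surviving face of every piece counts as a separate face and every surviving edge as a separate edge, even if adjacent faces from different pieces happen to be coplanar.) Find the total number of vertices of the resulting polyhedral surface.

A regular icosahedron: V=12, E=30, F=20.
Attach a square antiprism (V=8, E=16, F=10) along a 3-gon: merge 3 vertices and 3 edges, delete both glued faces → V=17, E=43, F=28.
Attach a hendecagonal pyramid (V=12, E=22, F=12) along a 3-gon: merge 3 vertices and 3 edges, delete both glued faces → V=26, E=62, F=38.
Check: V − E + F = 26 − 62 + 38 = 2.

26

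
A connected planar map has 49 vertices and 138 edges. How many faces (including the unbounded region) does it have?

Euler's formula for a connected plane graph: V − E + F = 2, so F = 2 − 49 + 138 = 91.

91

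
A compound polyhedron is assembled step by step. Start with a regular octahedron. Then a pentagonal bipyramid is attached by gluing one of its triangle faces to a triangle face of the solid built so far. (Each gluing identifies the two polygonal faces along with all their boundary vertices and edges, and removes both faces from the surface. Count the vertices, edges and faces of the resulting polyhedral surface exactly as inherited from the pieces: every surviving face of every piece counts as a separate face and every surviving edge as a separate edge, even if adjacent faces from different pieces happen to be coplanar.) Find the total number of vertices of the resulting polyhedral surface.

10

A regular octahedron: V=6, E=12, F=8.
Attach a pentagonal bipyramid (V=7, E=15, F=10) along a 3-gon: merge 3 vertices and 3 edges, delete both glued faces → V=10, E=24, F=16.
Check: V − E + F = 10 − 24 + 16 = 2.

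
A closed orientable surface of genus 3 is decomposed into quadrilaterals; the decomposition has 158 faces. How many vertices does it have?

χ = 2 − 2·3 = -4, and every face is a square so 4F = 2E.
E = 4·158/2 = 316. Then V = -4 + E − F = -4 + 316 − 158 = 154.

154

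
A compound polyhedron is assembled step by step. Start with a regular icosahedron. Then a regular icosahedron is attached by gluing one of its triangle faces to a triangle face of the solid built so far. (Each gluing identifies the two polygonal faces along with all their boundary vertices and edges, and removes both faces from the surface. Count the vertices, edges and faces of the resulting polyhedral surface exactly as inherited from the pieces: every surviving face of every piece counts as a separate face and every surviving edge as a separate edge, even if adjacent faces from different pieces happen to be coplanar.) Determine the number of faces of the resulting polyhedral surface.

38

A regular icosahedron: V=12, E=30, F=20.
Attach a regular icosahedron (V=12, E=30, F=20) along a 3-gon: merge 3 vertices and 3 edges, delete both glued faces → V=21, E=57, F=38.
Check: V − E + F = 21 − 57 + 38 = 2.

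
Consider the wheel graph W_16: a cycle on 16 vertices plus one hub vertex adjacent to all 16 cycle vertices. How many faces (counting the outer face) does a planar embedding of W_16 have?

17

W_16 has V = 16 + 1 = 17 vertices and E = 2·16 = 32 edges.
By Euler's formula F = 2 − V + E = 2 − 17 + 32 = 17.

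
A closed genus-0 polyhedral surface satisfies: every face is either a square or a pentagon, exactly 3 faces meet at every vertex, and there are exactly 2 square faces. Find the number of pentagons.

Let x be the number of pentagons; then F = 2 + x.
Edge–face incidences: 2E = 4·2 + 5·x = 8 + 5x.
Every vertex has degree 3, so 3V = 2E.
Euler: V − E + F = 2 ⇒ (2E)/3 − E + (2 + x) = 2.
Multiply by 6: 2·(2E) − 3·(2E) + 6·(2 + x) = 12, i.e. 12 + 6x − (8 + 5x) = 12.
Collecting terms: x + 4 = 12, so x = 8.
Then 2E = 8 + 5·8 = 48, so E = 24, V = 2E/3 = 16, F = 2 + 8 = 10.

8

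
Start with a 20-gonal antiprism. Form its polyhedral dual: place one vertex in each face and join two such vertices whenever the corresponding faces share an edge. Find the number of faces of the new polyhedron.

The base solid has V = 40, E = 80, F = 42.
The dual swaps V and F and preserves E: V′ = F = 42, E′ = E = 80, F′ = V = 40.

40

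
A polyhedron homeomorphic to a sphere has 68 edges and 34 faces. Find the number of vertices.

Here V − E + F = 2.
V = 2 + E − F = 2 + 68 − 34 = 36.

36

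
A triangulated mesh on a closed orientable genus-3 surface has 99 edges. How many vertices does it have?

29

χ = 2 − 2·3 = -4, and every face is a triangle so 3F = 2E.
F = 2E/3 = 66. Then V = -4 + E − F = -4 + 99 − 66 = 29.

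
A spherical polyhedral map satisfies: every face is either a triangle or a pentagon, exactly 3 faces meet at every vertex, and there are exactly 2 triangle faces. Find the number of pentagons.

Let x be the number of pentagons; then F = 2 + x.
Edge–face incidences: 2E = 3·2 + 5·x = 6 + 5x.
Every vertex has degree 3, so 3V = 2E.
Euler: V − E + F = 2 ⇒ (2E)/3 − E + (2 + x) = 2.
Multiply by 6: 2·(2E) − 3·(2E) + 6·(2 + x) = 12, i.e. 12 + 6x − (6 + 5x) = 12.
Collecting terms: x + 6 = 12, so x = 6.
Then 2E = 6 + 5·6 = 36, so E = 18, V = 2E/3 = 12, F = 2 + 6 = 8.

6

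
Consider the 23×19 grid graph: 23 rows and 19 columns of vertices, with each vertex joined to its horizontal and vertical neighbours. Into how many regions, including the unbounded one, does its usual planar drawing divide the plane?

The grid has V = 23·19 = 437 vertices and E = 23·18 + 19·22 = 832 edges.
F = 2 − V + E = 2 − 437 + 832 = 397.

397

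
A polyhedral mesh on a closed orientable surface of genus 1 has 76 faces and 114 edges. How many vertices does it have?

For a closed orientable surface of genus 1, χ = 2 − 2·1 = 0.
V = 0 + E − F = 0 + 114 − 76 = 38.

38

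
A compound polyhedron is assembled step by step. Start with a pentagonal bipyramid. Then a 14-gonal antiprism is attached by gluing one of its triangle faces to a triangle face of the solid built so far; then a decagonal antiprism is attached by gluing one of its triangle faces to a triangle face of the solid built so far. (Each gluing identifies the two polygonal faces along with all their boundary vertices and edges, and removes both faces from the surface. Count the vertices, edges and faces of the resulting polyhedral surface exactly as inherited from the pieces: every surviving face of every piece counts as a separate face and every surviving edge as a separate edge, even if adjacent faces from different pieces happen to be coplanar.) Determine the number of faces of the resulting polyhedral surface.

A pentagonal bipyramid: V=7, E=15, F=10.
Attach a 14-gonal antiprism (V=28, E=56, F=30) along a 3-gon: merge 3 vertices and 3 edges, delete both glued faces → V=32, E=68, F=38.
Attach a decagonal antiprism (V=20, E=40, F=22) along a 3-gon: merge 3 vertices and 3 edges, delete both glued faces → V=49, E=105, F=58.
Check: V − E + F = 49 − 105 + 58 = 2.

58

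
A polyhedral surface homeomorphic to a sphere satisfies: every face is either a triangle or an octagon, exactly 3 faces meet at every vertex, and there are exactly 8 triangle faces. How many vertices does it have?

24

Let x be the number of octagons; then F = 8 + x.
Edge–face incidences: 2E = 3·8 + 8·x = 24 + 8x.
Every vertex has degree 3, so 3V = 2E.
Euler: V − E + F = 2 ⇒ (2E)/3 − E + (8 + x) = 2.
Multiply by 6: 2·(2E) − 3·(2E) + 6·(8 + x) = 12, i.e. 48 + 6x − (24 + 8x) = 12.
Collecting terms: −2x + 24 = 12, so −2x = −12, so x = 6.
Then 2E = 24 + 8·6 = 72, so E = 36, V = 2E/3 = 24, F = 8 + 6 = 14.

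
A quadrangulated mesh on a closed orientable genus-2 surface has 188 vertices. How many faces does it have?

χ = 2 − 2·2 = -2, and every face is a square so 4F = 2E.
V − E + F = -2 with E = 4F/2 gives 188 − (4/2 − 1)·F = -2, so F = 190 and E = 380.

190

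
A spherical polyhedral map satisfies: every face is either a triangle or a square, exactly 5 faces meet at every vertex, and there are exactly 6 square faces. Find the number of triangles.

32

Let x be the number of triangles; then F = 6 + x.
Edge–face incidences: 2E = 4·6 + 3·x = 24 + 3x.
Every vertex has degree 5, so 5V = 2E.
Euler: V − E + F = 2 ⇒ (2E)/5 − E + (6 + x) = 2.
Multiply by 10: 2·(2E) − 5·(2E) + 10·(6 + x) = 20, i.e. 60 + 10x − 3·(24 + 3x) = 20.
Collecting terms: x − 12 = 20, so x = 32.
Then 2E = 24 + 3·32 = 120, so E = 60, V = 2E/5 = 24, F = 6 + 32 = 38.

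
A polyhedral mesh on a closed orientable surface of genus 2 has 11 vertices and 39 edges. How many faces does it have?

26

For a closed orientable surface of genus 2, χ = 2 − 2·2 = -2.
F = -2 − V + E = -2 − 11 + 39 = 26.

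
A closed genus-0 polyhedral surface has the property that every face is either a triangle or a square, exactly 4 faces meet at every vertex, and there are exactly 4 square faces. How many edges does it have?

20

Let x be the number of triangles; then F = 4 + x.
Edge–face incidences: 2E = 4·4 + 3·x = 16 + 3x.
Every vertex has degree 4, so 4V = 2E.
Euler: V − E + F = 2 ⇒ (2E)/4 − E + (4 + x) = 2.
Multiply by 8: 2·(2E) − 4·(2E) + 8·(4 + x) = 16, i.e. 32 + 8x − 2·(16 + 3x) = 16.
Collecting terms: 2x = 16, so x = 8.
Then 2E = 16 + 3·8 = 40, so E = 20, V = 2E/4 = 10, F = 4 + 8 = 12.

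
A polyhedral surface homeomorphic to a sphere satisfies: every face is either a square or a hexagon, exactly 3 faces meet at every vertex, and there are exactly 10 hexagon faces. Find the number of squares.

Let x be the number of squares; then F = 10 + x.
Edge–face incidences: 2E = 6·10 + 4·x = 60 + 4x.
Every vertex has degree 3, so 3V = 2E.
Euler: V − E + F = 2 ⇒ (2E)/3 − E + (10 + x) = 2.
Multiply by 6: 2·(2E) − 3·(2E) + 6·(10 + x) = 12, i.e. 60 + 6x − (60 + 4x) = 12.
Collecting terms: 2x = 12, so x = 6.
Then 2E = 60 + 4·6 = 84, so E = 42, V = 2E/3 = 28, F = 10 + 6 = 16.

6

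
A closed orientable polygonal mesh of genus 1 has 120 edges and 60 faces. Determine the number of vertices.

For a closed orientable surface of genus 1, χ = 2 − 2·1 = 0.
V = 0 + E − F = 0 + 120 − 60 = 60.

60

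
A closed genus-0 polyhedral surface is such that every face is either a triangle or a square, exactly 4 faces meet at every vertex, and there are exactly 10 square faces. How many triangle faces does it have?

Let x be the number of triangles; then F = 10 + x.
Edge–face incidences: 2E = 4·10 + 3·x = 40 + 3x.
Every vertex has degree 4, so 4V = 2E.
Euler: V − E + F = 2 ⇒ (2E)/4 − E + (10 + x) = 2.
Multiply by 8: 2·(2E) − 4·(2E) + 8·(10 + x) = 16, i.e. 80 + 8x − 2·(40 + 3x) = 16.
Collecting terms: 2x = 16, so x = 8.
Then 2E = 40 + 3·8 = 64, so E = 32, V = 2E/4 = 16, F = 10 + 8 = 18.

8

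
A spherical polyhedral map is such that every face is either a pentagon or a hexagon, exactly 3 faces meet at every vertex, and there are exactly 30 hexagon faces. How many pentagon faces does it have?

12

Let x be the number of pentagons; then F = 30 + x.
Edge–face incidences: 2E = 6·30 + 5·x = 180 + 5x.
Every vertex has degree 3, so 3V = 2E.
Euler: V − E + F = 2 ⇒ (2E)/3 − E + (30 + x) = 2.
Multiply by 6: 2·(2E) − 3·(2E) + 6·(30 + x) = 12, i.e. 180 + 6x − (180 + 5x) = 12.
Collecting terms: x = 12.
Then 2E = 180 + 5·12 = 240, so E = 120, V = 2E/3 = 80, F = 30 + 12 = 42.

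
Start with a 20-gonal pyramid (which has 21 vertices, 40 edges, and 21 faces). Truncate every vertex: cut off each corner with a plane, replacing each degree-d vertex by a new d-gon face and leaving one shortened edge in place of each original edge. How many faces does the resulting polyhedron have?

42

Truncation replaces each original edge-end by a new vertex, so V′ = 2E = 80.
Each original edge survives, and each old vertex of degree d contributes d new edges; summing degrees gives Σd = 2E, so E′ = E + 2E = 3E = 120.
Each original face survives and each original vertex becomes one new face: F′ = F + V = 42.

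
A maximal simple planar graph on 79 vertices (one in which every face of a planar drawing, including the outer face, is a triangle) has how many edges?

231

In a plane triangulation 3F = 2E and V − E + F = 2, so E = 3V − 6 = 3·79 − 6 = 231.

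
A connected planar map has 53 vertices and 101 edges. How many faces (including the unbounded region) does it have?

Euler's formula for a connected plane graph: V − E + F = 2, so F = 2 − 53 + 101 = 50.

50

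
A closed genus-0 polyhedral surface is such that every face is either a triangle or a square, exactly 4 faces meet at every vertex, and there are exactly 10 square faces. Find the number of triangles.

Let x be the number of triangles; then F = 10 + x.
Edge–face incidences: 2E = 4·10 + 3·x = 40 + 3x.
Every vertex has degree 4, so 4V = 2E.
Euler: V − E + F = 2 ⇒ (2E)/4 − E + (10 + x) = 2.
Multiply by 8: 2·(2E) − 4·(2E) + 8·(10 + x) = 16, i.e. 80 + 8x − 2·(40 + 3x) = 16.
Collecting terms: 2x = 16, so x = 8.
Then 2E = 40 + 3·8 = 64, so E = 32, V = 2E/4 = 16, F = 10 + 8 = 18.

8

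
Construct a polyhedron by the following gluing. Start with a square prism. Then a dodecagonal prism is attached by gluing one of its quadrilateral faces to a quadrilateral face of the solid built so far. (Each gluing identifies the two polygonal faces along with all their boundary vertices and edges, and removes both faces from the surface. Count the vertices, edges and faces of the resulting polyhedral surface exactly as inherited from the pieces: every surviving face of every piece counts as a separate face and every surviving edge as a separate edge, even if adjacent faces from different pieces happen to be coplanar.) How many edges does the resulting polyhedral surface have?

44

A square prism: V=8, E=12, F=6.
Attach a dodecagonal prism (V=24, E=36, F=14) along a 4-gon: merge 4 vertices and 4 edges, delete both glued faces → V=28, E=44, F=18.
Check: V − E + F = 28 − 44 + 18 = 2.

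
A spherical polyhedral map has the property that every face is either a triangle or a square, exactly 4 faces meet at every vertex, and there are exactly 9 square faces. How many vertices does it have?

15

Let x be the number of triangles; then F = 9 + x.
Edge–face incidences: 2E = 4·9 + 3·x = 36 + 3x.
Every vertex has degree 4, so 4V = 2E.
Euler: V − E + F = 2 ⇒ (2E)/4 − E + (9 + x) = 2.
Multiply by 8: 2·(2E) − 4·(2E) + 8·(9 + x) = 16, i.e. 72 + 8x − 2·(36 + 3x) = 16.
Collecting terms: 2x = 16, so x = 8.
Then 2E = 36 + 3·8 = 60, so E = 30, V = 2E/4 = 15, F = 9 + 8 = 17.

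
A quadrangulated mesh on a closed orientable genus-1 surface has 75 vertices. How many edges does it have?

χ = 2 − 2·1 = 0, and every face is a square so 4F = 2E.
V − E + F = 0 with E = 4F/2 gives 75 − (4/2 − 1)·F = 0, so F = 75 and E = 150.

150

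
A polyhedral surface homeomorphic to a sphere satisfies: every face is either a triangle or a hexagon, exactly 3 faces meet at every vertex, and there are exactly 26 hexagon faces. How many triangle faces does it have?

4

Let x be the number of triangles; then F = 26 + x.
Edge–face incidences: 2E = 6·26 + 3·x = 156 + 3x.
Every vertex has degree 3, so 3V = 2E.
Euler: V − E + F = 2 ⇒ (2E)/3 − E + (26 + x) = 2.
Multiply by 6: 2·(2E) − 3·(2E) + 6·(26 + x) = 12, i.e. 156 + 6x − (156 + 3x) = 12.
Collecting terms: 3x = 12, so x = 4.
Then 2E = 156 + 3·4 = 168, so E = 84, V = 2E/3 = 56, F = 26 + 4 = 30.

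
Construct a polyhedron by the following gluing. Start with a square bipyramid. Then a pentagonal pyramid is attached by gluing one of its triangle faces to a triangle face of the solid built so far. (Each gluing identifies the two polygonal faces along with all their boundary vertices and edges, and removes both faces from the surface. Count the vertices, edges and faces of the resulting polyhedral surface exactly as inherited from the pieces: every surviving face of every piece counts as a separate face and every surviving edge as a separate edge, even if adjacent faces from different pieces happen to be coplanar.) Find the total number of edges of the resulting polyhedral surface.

19

A square bipyramid: V=6, E=12, F=8.
Attach a pentagonal pyramid (V=6, E=10, F=6) along a 3-gon: merge 3 vertices and 3 edges, delete both glued faces → V=9, E=19, F=12.
Check: V − E + F = 9 − 19 + 12 = 2.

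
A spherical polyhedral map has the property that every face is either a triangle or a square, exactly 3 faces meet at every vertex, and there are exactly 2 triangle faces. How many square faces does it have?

3

Let x be the number of squares; then F = 2 + x.
Edge–face incidences: 2E = 3·2 + 4·x = 6 + 4x.
Every vertex has degree 3, so 3V = 2E.
Euler: V − E + F = 2 ⇒ (2E)/3 − E + (2 + x) = 2.
Multiply by 6: 2·(2E) − 3·(2E) + 6·(2 + x) = 12, i.e. 12 + 6x − (6 + 4x) = 12.
Collecting terms: 2x + 6 = 12, so 2x = 6, so x = 3.
Then 2E = 6 + 4·3 = 18, so E = 9, V = 2E/3 = 6, F = 2 + 3 = 5.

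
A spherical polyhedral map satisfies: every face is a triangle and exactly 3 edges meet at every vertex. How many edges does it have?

6

Each face has 3 edges and each edge borders two faces, so 2E = 3F.
Each vertex has degree 3, so 3V = 2E and hence V = 3F/3.
Euler: V − E + F = 2 ⇒ (3F/3) − (3F/2) + F = 2.
Multiply by 6: (6 − 9 + 6)F = 12, i.e. 3F = 12.
So F = 4, E = 3·4/2 = 6, V = 3·4/3 = 4.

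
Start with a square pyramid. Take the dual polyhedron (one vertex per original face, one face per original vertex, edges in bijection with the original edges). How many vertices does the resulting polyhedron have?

The base solid has V = 5, E = 8, F = 5.
The dual swaps V and F and preserves E: V′ = F = 5, E′ = E = 8, F′ = V = 5.

5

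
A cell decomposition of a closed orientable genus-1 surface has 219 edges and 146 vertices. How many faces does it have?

73

For a closed orientable surface of genus 1, χ = 2 − 2·1 = 0.
F = 0 − V + E = 0 − 146 + 219 = 73.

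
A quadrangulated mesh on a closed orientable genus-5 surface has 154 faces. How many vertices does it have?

χ = 2 − 2·5 = -8, and every face is a square so 4F = 2E.
E = 4·154/2 = 308. Then V = -8 + E − F = -8 + 308 − 154 = 146.

146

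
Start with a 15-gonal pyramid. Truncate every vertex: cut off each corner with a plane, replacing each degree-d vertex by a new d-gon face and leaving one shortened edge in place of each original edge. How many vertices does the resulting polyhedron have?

60

The base solid has V = 16, E = 30, F = 16.
Truncation replaces each original edge-end by a new vertex, so V′ = 2E = 60.
Each original edge survives, and each old vertex of degree d contributes d new edges; summing degrees gives Σd = 2E, so E′ = E + 2E = 3E = 90.
Each original face survives and each original vertex becomes one new face: F′ = F + V = 32.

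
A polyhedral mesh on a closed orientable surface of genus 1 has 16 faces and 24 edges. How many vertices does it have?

For a closed orientable surface of genus 1, χ = 2 − 2·1 = 0.
V = 0 + E − F = 0 + 24 − 16 = 8.

8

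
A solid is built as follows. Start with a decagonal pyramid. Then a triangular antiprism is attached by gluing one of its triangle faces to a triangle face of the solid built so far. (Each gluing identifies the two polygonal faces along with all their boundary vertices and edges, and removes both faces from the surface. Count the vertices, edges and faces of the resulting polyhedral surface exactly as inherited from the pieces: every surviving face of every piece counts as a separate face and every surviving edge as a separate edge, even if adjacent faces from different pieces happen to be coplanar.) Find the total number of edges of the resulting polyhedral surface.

29

A decagonal pyramid: V=11, E=20, F=11.
Attach a triangular antiprism (V=6, E=12, F=8) along a 3-gon: merge 3 vertices and 3 edges, delete both glued faces → V=14, E=29, F=17.
Check: V − E + F = 14 − 29 + 17 = 2.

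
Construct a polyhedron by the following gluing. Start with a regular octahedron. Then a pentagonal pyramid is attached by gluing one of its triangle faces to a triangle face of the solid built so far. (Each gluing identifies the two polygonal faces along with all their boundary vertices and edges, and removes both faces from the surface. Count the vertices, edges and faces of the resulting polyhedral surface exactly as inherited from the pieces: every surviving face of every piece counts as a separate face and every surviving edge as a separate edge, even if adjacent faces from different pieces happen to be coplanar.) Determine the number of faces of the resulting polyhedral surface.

12

A regular octahedron: V=6, E=12, F=8.
Attach a pentagonal pyramid (V=6, E=10, F=6) along a 3-gon: merge 3 vertices and 3 edges, delete both glued faces → V=9, E=19, F=12.
Check: V − E + F = 9 − 19 + 12 = 2.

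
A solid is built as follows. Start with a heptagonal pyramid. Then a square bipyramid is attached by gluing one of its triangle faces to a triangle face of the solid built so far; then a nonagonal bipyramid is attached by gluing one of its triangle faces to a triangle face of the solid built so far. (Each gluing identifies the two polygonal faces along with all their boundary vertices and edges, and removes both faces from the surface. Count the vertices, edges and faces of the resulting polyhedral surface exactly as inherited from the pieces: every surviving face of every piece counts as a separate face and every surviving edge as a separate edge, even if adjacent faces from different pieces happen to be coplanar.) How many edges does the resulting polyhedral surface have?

A heptagonal pyramid: V=8, E=14, F=8.
Attach a square bipyramid (V=6, E=12, F=8) along a 3-gon: merge 3 vertices and 3 edges, delete both glued faces → V=11, E=23, F=14.
Attach a nonagonal bipyramid (V=11, E=27, F=18) along a 3-gon: merge 3 vertices and 3 edges, delete both glued faces → V=19, E=47, F=30.
Check: V − E + F = 19 − 47 + 30 = 2.

47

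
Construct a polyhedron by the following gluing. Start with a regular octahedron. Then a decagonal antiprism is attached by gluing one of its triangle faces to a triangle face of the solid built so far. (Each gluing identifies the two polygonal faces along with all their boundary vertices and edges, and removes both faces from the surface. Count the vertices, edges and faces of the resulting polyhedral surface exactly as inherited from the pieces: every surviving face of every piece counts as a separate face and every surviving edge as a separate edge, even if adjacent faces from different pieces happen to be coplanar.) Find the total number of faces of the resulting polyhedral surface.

A regular octahedron: V=6, E=12, F=8.
Attach a decagonal antiprism (V=20, E=40, F=22) along a 3-gon: merge 3 vertices and 3 edges, delete both glued faces → V=23, E=49, F=28.
Check: V − E + F = 23 − 49 + 28 = 2.

28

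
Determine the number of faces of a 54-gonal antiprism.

110

An antiprism on an n-gon has two n-gon caps and 2n triangles: V = 2·54 = 108, E = 4·54 = 216, F = 2·54 + 2 = 110.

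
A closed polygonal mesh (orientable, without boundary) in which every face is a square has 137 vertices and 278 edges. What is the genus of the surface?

Every face is a square and each edge borders two faces, so 4F = 2·278, giving F = 139.
χ = V − E + F = 137 − 278 + 139 = -2.
For a closed orientable surface χ = 2 − 2g, so g = (2 − (-2))/2 = 2.

2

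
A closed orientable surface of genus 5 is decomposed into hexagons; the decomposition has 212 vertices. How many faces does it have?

110

χ = 2 − 2·5 = -8, and every face is a hexagon so 6F = 2E.
V − E + F = -8 with E = 6F/2 gives 212 − (6/2 − 1)·F = -8, so F = 110 and E = 330.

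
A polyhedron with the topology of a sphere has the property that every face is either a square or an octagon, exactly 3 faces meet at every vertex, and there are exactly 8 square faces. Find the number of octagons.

2

Let x be the number of octagons; then F = 8 + x.
Edge–face incidences: 2E = 4·8 + 8·x = 32 + 8x.
Every vertex has degree 3, so 3V = 2E.
Euler: V − E + F = 2 ⇒ (2E)/3 − E + (8 + x) = 2.
Multiply by 6: 2·(2E) − 3·(2E) + 6·(8 + x) = 12, i.e. 48 + 6x − (32 + 8x) = 12.
Collecting terms: −2x + 16 = 12, so −2x = −4, so x = 2.
Then 2E = 32 + 8·2 = 48, so E = 24, V = 2E/3 = 16, F = 8 + 2 = 10.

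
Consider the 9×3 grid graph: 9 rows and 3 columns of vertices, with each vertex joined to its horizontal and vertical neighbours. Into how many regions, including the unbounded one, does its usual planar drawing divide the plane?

17

The grid has V = 9·3 = 27 vertices and E = 9·2 + 3·8 = 42 edges.
F = 2 − V + E = 2 − 27 + 42 = 17.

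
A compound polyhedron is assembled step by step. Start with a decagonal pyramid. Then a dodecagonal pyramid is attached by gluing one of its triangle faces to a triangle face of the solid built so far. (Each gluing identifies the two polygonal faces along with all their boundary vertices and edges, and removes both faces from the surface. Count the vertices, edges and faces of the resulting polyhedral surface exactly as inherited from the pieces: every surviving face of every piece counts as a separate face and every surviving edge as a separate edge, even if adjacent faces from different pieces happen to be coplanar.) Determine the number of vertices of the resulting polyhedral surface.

A decagonal pyramid: V=11, E=20, F=11.
Attach a dodecagonal pyramid (V=13, E=24, F=13) along a 3-gon: merge 3 vertices and 3 edges, delete both glued faces → V=21, E=41, F=22.
Check: V − E + F = 21 − 41 + 22 = 2.

21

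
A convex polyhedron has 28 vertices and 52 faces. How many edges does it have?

78

Here V − E + F = 2.
E = V + F − (2) = 28 + 52 − (2) = 78.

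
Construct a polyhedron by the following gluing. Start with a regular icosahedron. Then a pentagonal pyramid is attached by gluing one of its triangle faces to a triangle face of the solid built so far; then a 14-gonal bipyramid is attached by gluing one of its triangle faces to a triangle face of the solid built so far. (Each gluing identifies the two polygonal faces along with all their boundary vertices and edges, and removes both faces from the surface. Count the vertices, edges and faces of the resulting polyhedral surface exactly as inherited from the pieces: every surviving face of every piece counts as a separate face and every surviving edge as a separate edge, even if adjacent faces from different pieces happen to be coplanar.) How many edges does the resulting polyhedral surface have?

76

A regular icosahedron: V=12, E=30, F=20.
Attach a pentagonal pyramid (V=6, E=10, F=6) along a 3-gon: merge 3 vertices and 3 edges, delete both glued faces → V=15, E=37, F=24.
Attach a 14-gonal bipyramid (V=16, E=42, F=28) along a 3-gon: merge 3 vertices and 3 edges, delete both glued faces → V=28, E=76, F=50.
Check: V − E + F = 28 − 76 + 50 = 2.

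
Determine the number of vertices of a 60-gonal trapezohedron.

The n-trapezohedron (dual of the n-antiprism) has V = 2·60 + 2 = 122, E = 4·60 = 240, F = 2·60 = 120.

122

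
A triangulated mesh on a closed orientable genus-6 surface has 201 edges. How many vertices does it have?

57

χ = 2 − 2·6 = -10, and every face is a triangle so 3F = 2E.
F = 2E/3 = 134. Then V = -10 + E − F = -10 + 201 − 134 = 57.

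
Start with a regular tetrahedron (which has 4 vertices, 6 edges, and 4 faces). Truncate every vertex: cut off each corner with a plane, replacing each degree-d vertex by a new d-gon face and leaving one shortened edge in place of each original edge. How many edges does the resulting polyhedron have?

Truncation replaces each original edge-end by a new vertex, so V′ = 2E = 12.
Each original edge survives, and each old vertex of degree d contributes d new edges; summing degrees gives Σd = 2E, so E′ = E + 2E = 3E = 18.
Each original face survives and each original vertex becomes one new face: F′ = F + V = 8.

18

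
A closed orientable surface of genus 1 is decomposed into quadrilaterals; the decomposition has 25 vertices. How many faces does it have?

25

χ = 2 − 2·1 = 0, and every face is a square so 4F = 2E.
V − E + F = 0 with E = 4F/2 gives 25 − (4/2 − 1)·F = 0, so F = 25 and E = 50.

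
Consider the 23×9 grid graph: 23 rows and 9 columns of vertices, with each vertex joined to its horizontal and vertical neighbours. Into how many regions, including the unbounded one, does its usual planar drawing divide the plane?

177

The grid has V = 23·9 = 207 vertices and E = 23·8 + 9·22 = 382 edges.
F = 2 − V + E = 2 − 207 + 382 = 177.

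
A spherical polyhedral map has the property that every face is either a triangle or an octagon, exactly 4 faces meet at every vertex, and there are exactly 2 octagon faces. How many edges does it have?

Let x be the number of triangles; then F = 2 + x.
Edge–face incidences: 2E = 8·2 + 3·x = 16 + 3x.
Every vertex has degree 4, so 4V = 2E.
Euler: V − E + F = 2 ⇒ (2E)/4 − E + (2 + x) = 2.
Multiply by 8: 2·(2E) − 4·(2E) + 8·(2 + x) = 16, i.e. 16 + 8x − 2·(16 + 3x) = 16.
Collecting terms: 2x − 16 = 16, so 2x = 32, so x = 16.
Then 2E = 16 + 3·16 = 64, so E = 32, V = 2E/4 = 16, F = 2 + 16 = 18.

32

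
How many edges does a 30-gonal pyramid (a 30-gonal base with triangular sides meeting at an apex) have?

A pyramid on an n-gon base has one n-gon and n triangles: V = 30 + 1 = 31, E = 2·30 = 60, F = 30 + 1 = 31.
Check: V − E + F = 31 − 60 + 31 = 2.

60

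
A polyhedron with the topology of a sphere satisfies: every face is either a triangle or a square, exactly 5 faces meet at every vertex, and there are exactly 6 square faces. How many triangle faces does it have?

Let x be the number of triangles; then F = 6 + x.
Edge–face incidences: 2E = 4·6 + 3·x = 24 + 3x.
Every vertex has degree 5, so 5V = 2E.
Euler: V − E + F = 2 ⇒ (2E)/5 − E + (6 + x) = 2.
Multiply by 10: 2·(2E) − 5·(2E) + 10·(6 + x) = 20, i.e. 60 + 10x − 3·(24 + 3x) = 20.
Collecting terms: x − 12 = 20, so x = 32.
Then 2E = 24 + 3·32 = 120, so E = 60, V = 2E/5 = 24, F = 6 + 32 = 38.

32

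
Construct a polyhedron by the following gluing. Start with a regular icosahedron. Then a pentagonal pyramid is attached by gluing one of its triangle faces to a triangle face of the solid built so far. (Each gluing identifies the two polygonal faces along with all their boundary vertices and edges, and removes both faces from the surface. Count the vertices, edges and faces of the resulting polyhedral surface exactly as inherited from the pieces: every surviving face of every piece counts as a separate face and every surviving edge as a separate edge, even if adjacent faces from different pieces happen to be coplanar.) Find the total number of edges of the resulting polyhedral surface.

37

A regular icosahedron: V=12, E=30, F=20.
Attach a pentagonal pyramid (V=6, E=10, F=6) along a 3-gon: merge 3 vertices and 3 edges, delete both glued faces → V=15, E=37, F=24.
Check: V − E + F = 15 − 37 + 24 = 2.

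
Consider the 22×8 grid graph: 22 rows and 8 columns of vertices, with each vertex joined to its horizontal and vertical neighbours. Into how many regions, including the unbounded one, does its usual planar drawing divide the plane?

The grid has V = 22·8 = 176 vertices and E = 22·7 + 8·21 = 322 edges.
F = 2 − V + E = 2 − 176 + 322 = 148.

148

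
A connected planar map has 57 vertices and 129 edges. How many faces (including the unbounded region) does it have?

Euler's formula for a connected plane graph: V − E + F = 2, so F = 2 − 57 + 129 = 74.

74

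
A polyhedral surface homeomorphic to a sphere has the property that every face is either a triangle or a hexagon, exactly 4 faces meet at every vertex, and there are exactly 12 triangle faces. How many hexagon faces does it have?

2

Let x be the number of hexagons; then F = 12 + x.
Edge–face incidences: 2E = 3·12 + 6·x = 36 + 6x.
Every vertex has degree 4, so 4V = 2E.
Euler: V − E + F = 2 ⇒ (2E)/4 − E + (12 + x) = 2.
Multiply by 8: 2·(2E) − 4·(2E) + 8·(12 + x) = 16, i.e. 96 + 8x − 2·(36 + 6x) = 16.
Collecting terms: −4x + 24 = 16, so −4x = −8, so x = 2.
Then 2E = 36 + 6·2 = 48, so E = 24, V = 2E/4 = 12, F = 12 + 2 = 14.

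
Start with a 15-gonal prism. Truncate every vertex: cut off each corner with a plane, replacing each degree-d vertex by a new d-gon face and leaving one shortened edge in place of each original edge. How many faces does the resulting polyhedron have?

47

The base solid has V = 30, E = 45, F = 17.
Truncation replaces each original edge-end by a new vertex, so V′ = 2E = 90.
Each original edge survives, and each old vertex of degree d contributes d new edges; summing degrees gives Σd = 2E, so E′ = E + 2E = 3E = 135.
Each original face survives and each original vertex becomes one new face: F′ = F + V = 47.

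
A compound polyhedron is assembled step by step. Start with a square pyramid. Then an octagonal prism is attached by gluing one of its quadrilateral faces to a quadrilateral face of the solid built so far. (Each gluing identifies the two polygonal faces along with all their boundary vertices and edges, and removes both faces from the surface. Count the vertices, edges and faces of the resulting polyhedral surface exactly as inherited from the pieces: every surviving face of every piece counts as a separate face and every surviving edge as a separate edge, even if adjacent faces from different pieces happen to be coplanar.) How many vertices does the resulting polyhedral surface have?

17

A square pyramid: V=5, E=8, F=5.
Attach an octagonal prism (V=16, E=24, F=10) along a 4-gon: merge 4 vertices and 4 edges, delete both glued faces → V=17, E=28, F=13.
Check: V − E + F = 17 − 28 + 13 = 2.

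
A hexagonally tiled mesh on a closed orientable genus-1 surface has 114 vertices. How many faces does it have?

57

χ = 2 − 2·1 = 0, and every face is a hexagon so 6F = 2E.
V − E + F = 0 with E = 6F/2 gives 114 − (6/2 − 1)·F = 0, so F = 57 and E = 171.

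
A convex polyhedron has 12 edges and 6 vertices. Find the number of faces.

Here V − E + F = 2.
F = 2 − V + E = 2 − 6 + 12 = 8.

8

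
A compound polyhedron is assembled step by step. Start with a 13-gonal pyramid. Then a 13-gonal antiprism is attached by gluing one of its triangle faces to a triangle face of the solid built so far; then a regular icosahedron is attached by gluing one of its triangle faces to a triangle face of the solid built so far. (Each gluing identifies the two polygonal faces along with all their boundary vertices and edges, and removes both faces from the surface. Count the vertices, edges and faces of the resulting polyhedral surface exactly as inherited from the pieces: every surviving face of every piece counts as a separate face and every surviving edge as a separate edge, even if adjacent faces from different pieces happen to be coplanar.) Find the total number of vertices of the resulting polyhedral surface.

A 13-gonal pyramid: V=14, E=26, F=14.
Attach a 13-gonal antiprism (V=26, E=52, F=28) along a 3-gon: merge 3 vertices and 3 edges, delete both glued faces → V=37, E=75, F=40.
Attach a regular icosahedron (V=12, E=30, F=20) along a 3-gon: merge 3 vertices and 3 edges, delete both glued faces → V=46, E=102, F=58.
Check: V − E + F = 46 − 102 + 58 = 2.

46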